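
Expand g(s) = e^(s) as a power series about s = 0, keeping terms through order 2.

s^2/2 + s + 1

[s^0] = 1;  [s^1] = 1;  [s^2] = 1/2.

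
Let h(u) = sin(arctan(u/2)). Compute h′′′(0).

-3/8

Substitute the inner expansion into the outer series and collect powers.
The coefficient of u^3 in the expansion is -1/16, so h′′′(0) = 3! * (-1/16) = -3/8.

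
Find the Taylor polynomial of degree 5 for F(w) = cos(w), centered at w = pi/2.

Use the known series and substitute for the argument.
[(w - pi/2)^0] = 0;  [(w - pi/2)^1] = -1;  [(w - pi/2)^2] = 0;  [(w - pi/2)^3] = 1/6;  [(w - pi/2)^4] = 0;  [(w - pi/2)^5] = -1/120.

-(w - pi/2)^5/120 + (w - pi/2)^3/6 - (w - pi/2)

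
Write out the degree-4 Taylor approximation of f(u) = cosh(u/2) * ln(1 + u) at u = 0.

-5*u^4/16 + 11*u^3/24 - u^2/2 + u

Take the Cauchy product of the two expansions.
[u^0] = 0;  [u^1] = 1;  [u^2] = -1/2;  [u^3] = 11/24;  [u^4] = -5/16.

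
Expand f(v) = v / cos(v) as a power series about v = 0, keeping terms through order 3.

Write the quotient as an unknown series and match coefficients against numerator = denominator · series.
[v^0] = 0;  [v^1] = 1;  [v^2] = 0;  [v^3] = 1/2.

v^3/2 + v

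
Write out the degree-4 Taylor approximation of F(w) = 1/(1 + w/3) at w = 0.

w^4/81 - w^3/27 + w^2/9 - w/3 + 1

F(0) = 1
F′(0) = -1/3
F′′(0) = 2/9
F′′′(0) = -2/9
F^(4)(0) = 8/27
Dividing each by k! gives the coefficients c_0, ..., c_4.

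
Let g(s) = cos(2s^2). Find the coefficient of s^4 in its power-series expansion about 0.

-2

Use the known series and substitute for the argument.
[s^0] = 1;  [s^1] = 0;  [s^2] = 0;  [s^3] = 0;  [s^4] = -2.
So c_4 = g^(4)(0)/4! = -2.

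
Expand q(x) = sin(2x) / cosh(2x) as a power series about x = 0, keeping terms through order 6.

48*x^5/5 - 16*x^3/3 + 2*x

Write the quotient as an unknown series and match coefficients against numerator = denominator · series.
q(0) = 0
q′(0) = 2
q′′(0) = 0
q′′′(0) = -32
q^(4)(0) = 0
q^(5)(0) = 1152
q^(6)(0) = 0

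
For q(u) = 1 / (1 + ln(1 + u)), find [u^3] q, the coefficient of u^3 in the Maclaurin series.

Use the geometric series for the reciprocal, then substitute.
q(0) = 1
q′(0) = -1
q′′(0) = 3
q′′′(0) = -14

-7/3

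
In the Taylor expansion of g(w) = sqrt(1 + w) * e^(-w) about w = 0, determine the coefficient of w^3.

13/48

Write out both Maclaurin series and multiply, keeping only the needed powers.
g(0) = 1
g′(0) = -1/2
g′′(0) = -1/4
g′′′(0) = 13/8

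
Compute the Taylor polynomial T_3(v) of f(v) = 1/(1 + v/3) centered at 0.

-v^3/27 + v^2/9 - v/3 + 1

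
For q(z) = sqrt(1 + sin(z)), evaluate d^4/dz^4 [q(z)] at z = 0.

1/16

Let u equal the inner series; expand the outer function in u and truncate.
From the series, [z^4] q = 1/384; multiply by 4! = 24 to get 1/16.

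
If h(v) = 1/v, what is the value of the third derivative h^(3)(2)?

Use the known series and substitute for the argument.
The coefficient of (v - 2)^3 in the expansion is -1/16, so h′′′(2) = 3! * (-1/16) = -3/8.

-3/8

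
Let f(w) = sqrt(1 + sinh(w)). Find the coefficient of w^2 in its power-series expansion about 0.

-1/8

Substitute the inner expansion into the outer series and collect powers.
[w^0] = 1;  [w^1] = 1/2;  [w^2] = -1/8.
So c_2 = f′′(0)/2! = -1/8.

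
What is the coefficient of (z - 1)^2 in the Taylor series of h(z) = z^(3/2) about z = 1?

h(1) = 1
h′(1) = 3/2
h′′(1) = 3/4
Then c_k = h^(k)(1)/k! gives each Taylor coefficient.

3/8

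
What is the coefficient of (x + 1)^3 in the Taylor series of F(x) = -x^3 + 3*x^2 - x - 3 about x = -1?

-1

Compute the successive derivatives at the expansion point and divide by k!.
So c_3 = F′′′(-1)/3! = -1.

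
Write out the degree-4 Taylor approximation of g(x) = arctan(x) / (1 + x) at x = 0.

-2*x^4/3 + 2*x^3/3 - x^2 + x

Take the Cauchy product of the two expansions.
g(0) = 0
g′(0) = 1
g′′(0) = -2
g′′′(0) = 4
g^(4)(0) = -16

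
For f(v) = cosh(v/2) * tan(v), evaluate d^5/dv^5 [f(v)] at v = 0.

341/16

Expand each factor separately, then convolve coefficients.
The coefficient of v^5 in the expansion is 341/1920, so f^(5)(0) = 5! * (341/1920) = 341/16.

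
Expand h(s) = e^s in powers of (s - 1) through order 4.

Compute the successive derivatives at the expansion point and divide by k!.
h(1) = e
h′(1) = e
h′′(1) = e
h′′′(1) = e
h^(4)(1) = e
The Taylor polynomial is Σ h^(k)(1)/k! · (s - 1)^k.

e*(s - 1)^4/24 + e*(s - 1)^3/6 + e*(s - 1)^2/2 + e*(s - 1) + e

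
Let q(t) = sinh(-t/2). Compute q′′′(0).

-1/8

From the series, [t^3] q = -1/48; multiply by 3! = 6 to get -1/8.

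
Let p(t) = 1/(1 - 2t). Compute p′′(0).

Compute the successive derivatives at the expansion point and divide by k!.
From the series, [t^2] p = 4; multiply by 2! = 2 to get 8.

8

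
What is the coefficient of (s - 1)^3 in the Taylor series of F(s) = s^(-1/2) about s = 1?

F(1) = 1
F′(1) = -1/2
F′′(1) = 3/4
F′′′(1) = -15/8
So c_3 = F′′′(1)/3! = -5/16.

-5/16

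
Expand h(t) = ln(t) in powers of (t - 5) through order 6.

[(t - 5)^0] = ln(5);  [(t - 5)^1] = 1/5;  [(t - 5)^2] = -1/50;  [(t - 5)^3] = 1/375;  [(t - 5)^4] = -1/2500;  [(t - 5)^5] = 1/15625;  [(t - 5)^6] = -1/93750.

-(t - 5)^6/93750 + (t - 5)^5/15625 - (t - 5)^4/2500 + (t - 5)^3/375 - (t - 5)^2/50 + (t - 5)/5 + ln(5)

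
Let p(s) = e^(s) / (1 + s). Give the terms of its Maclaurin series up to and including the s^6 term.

53*s^6/144 - 11*s^5/30 + 3*s^4/8 - s^3/3 + s^2/2 + 1

Multiply the two series term by term and collect like powers.
p(0) = 1
p′(0) = 0
p′′(0) = 1
p′′′(0) = -2
p^(4)(0) = 9
p^(5)(0) = -44
p^(6)(0) = 265
The Taylor polynomial is Σ p^(k)(0)/k! · s^k.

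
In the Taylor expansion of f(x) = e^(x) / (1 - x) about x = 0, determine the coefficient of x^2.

5/2

Expand each factor separately, then convolve coefficients.
f(0) = 1
f′(0) = 2
f′′(0) = 5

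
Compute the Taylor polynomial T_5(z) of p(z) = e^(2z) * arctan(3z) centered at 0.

Multiply the two series term by term and collect like powers.
p(0) = 0
p′(0) = 3
p′′(0) = 12
p′′′(0) = -18
p^(4)(0) = -336
p^(5)(0) = 3912
Then c_k = p^(k)(0)/k! gives each Taylor coefficient.

163*z^5/5 - 14*z^4 - 3*z^3 + 6*z^2 + 3*z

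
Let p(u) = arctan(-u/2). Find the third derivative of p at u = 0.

1/4

Use the known series and substitute for the argument.
From the series, [u^3] p = 1/24; multiply by 3! = 6 to get 1/4.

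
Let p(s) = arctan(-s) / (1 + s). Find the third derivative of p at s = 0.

-4

Multiply the two series term by term and collect like powers.
The coefficient of s^3 in the expansion is -2/3, so p′′′(0) = 3! * (-2/3) = -4.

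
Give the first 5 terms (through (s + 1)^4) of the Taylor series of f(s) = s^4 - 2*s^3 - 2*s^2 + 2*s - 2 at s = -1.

(s + 1)^4 - 6*(s + 1)^3 + 10*(s + 1)^2 - 4*(s + 1) - 3

f(-1) = -3
f′(-1) = -4
f′′(-1) = 20
f′′′(-1) = -36
f^(4)(-1) = 24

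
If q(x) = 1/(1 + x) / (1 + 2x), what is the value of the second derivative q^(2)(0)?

Write out both Maclaurin series and multiply, keeping only the needed powers.
From the series, [x^2] q = 7; multiply by 2! = 2 to get 14.

14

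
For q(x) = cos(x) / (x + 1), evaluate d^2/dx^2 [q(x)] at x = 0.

1

Multiply the numerator's expansion by the denominator's geometric series.
The coefficient of x^2 in the expansion is 1/2, so q′′(0) = 2! * (1/2) = 1.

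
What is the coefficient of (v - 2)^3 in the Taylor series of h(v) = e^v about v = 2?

e^(2)/6

Differentiate repeatedly and evaluate at the center.
So c_3 = h′′′(2)/3! = e^(2)/6.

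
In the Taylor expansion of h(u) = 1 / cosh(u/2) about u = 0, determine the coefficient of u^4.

Invert the denominator's series and multiply.
h(0) = 1
h′(0) = 0
h′′(0) = -1/4
h′′′(0) = 0
h^(4)(0) = 5/16
Then c_k = h^(k)(0)/k! gives each Taylor coefficient.

5/384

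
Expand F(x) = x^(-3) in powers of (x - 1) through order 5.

-21*(x - 1)^5 + 15*(x - 1)^4 - 10*(x - 1)^3 + 6*(x - 1)^2 - 3*(x - 1) + 1

[(x - 1)^0] = 1;  [(x - 1)^1] = -3;  [(x - 1)^2] = 6;  [(x - 1)^3] = -10;  [(x - 1)^4] = 15;  [(x - 1)^5] = -21.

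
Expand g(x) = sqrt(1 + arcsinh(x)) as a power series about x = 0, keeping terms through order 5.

43*x^5/1280 + x^4/384 - x^3/48 - x^2/8 + x/2 + 1

Plug the Maclaurin series of the inner function into that of the outer and collect terms.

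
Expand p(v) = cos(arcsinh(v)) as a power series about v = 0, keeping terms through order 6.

-17*v^6/144 + 5*v^4/24 - v^2/2 + 1

Substitute the inner expansion into the outer series and collect powers.
p(0) = 1
p′(0) = 0
p′′(0) = -1
p′′′(0) = 0
p^(4)(0) = 5
p^(5)(0) = 0
p^(6)(0) = -85
Dividing each by k! gives the coefficients c_0, ..., c_6.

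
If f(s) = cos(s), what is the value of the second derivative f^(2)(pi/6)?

The coefficient of (s - pi/6)^2 in the expansion is -sqrt(3)/4, so f′′(pi/6) = 2! * (-sqrt(3)/4) = -sqrt(3)/2.

-sqrt(3)/2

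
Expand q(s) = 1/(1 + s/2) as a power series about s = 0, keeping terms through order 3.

-s^3/8 + s^2/4 - s/2 + 1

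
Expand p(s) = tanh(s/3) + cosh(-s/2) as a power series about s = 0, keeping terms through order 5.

Combine the two series term by term.
p(0) = 1
p′(0) = 1/3
p′′(0) = 1/4
p′′′(0) = -2/27
p^(4)(0) = 1/16
p^(5)(0) = 16/243
Then c_k = p^(k)(0)/k! gives each Taylor coefficient.

2*s^5/3645 + s^4/384 - s^3/81 + s^2/8 + s/3 + 1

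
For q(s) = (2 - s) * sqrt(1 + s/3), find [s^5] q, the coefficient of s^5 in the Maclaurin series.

11/15552

Shift and add copies of the series according to the polynomial's terms.
[s^0] = 2;  [s^1] = -2/3;  [s^2] = -7/36;  [s^3] = 1/54;  [s^4] = -17/5184;  [s^5] = 11/15552.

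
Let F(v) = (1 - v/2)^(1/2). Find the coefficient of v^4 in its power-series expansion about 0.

[v^0] = 1;  [v^1] = -1/4;  [v^2] = -1/32;  [v^3] = -1/128;  [v^4] = -5/2048.

-5/2048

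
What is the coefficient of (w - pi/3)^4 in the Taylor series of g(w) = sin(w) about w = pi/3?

Differentiate repeatedly and evaluate at the center.
[(w - pi/3)^0] = sqrt(3)/2;  [(w - pi/3)^1] = 1/2;  [(w - pi/3)^2] = -sqrt(3)/4;  [(w - pi/3)^3] = -1/12;  [(w - pi/3)^4] = sqrt(3)/48.
So c_4 = g^(4)(pi/3)/4! = sqrt(3)/48.

sqrt(3)/48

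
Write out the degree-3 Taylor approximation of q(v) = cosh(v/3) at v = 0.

Apply the Taylor formula c_k = f^(k)(a)/k!.
q(0) = 1
q′(0) = 0
q′′(0) = 1/9
q′′′(0) = 0

v^2/18 + 1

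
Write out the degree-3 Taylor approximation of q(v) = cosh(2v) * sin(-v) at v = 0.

Write out both Maclaurin series and multiply, keeping only the needed powers.
q(0) = 0
q′(0) = -1
q′′(0) = 0
q′′′(0) = -11

-11*v^3/6 - v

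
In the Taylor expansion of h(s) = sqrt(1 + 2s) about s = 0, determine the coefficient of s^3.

[s^0] = 1;  [s^1] = 1;  [s^2] = -1/2;  [s^3] = 1/2.

1/2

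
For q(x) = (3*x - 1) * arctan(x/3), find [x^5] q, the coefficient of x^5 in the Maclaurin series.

Shift and add copies of the series according to the polynomial's terms.
So c_5 = q^(5)(0)/5! = -1/1215.

-1/1215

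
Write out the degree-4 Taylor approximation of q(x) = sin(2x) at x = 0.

-4*x^3/3 + 2*x

[x^0] = 0;  [x^1] = 2;  [x^2] = 0;  [x^3] = -4/3;  [x^4] = 0.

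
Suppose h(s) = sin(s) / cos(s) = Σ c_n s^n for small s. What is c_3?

Invert the denominator's series and multiply.
[s^0] = 0;  [s^1] = 1;  [s^2] = 0;  [s^3] = 1/3.

1/3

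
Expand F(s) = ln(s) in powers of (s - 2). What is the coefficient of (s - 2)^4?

-1/64

c_4 = F^(4)(2)/4! = -1/64.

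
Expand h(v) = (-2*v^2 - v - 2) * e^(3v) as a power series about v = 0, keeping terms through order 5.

-657*v^5/40 - 81*v^4/4 - 39*v^3/2 - 14*v^2 - 7*v - 2

Multiply each power in the prefactor through the base expansion.
h(0) = -2
h′(0) = -7
h′′(0) = -28
h′′′(0) = -117
h^(4)(0) = -486
h^(5)(0) = -1971
Dividing each by k! gives the coefficients c_0, ..., c_5.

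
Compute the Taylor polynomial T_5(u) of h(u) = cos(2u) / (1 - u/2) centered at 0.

Expand each factor separately, then convolve coefficients.

11*u^5/96 + 11*u^4/48 - 7*u^3/8 - 7*u^2/4 + u/2 + 1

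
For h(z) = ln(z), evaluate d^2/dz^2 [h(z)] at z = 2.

-1/4

The coefficient of (z - 2)^2 in the expansion is -1/8, so h′′(2) = 2! * (-1/8) = -1/4.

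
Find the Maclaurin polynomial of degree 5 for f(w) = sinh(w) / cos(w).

Invert the denominator's series and multiply.
f(0) = 0
f′(0) = 1
f′′(0) = 0
f′′′(0) = 4
f^(4)(0) = 0
f^(5)(0) = 36
The Taylor polynomial is Σ f^(k)(0)/k! · w^k.

3*w^5/10 + 2*w^3/3 + w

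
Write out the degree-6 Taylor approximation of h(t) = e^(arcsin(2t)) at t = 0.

Let u equal the inner series; expand the outer function in u and truncate.

68*t^6/9 + 16*t^5/3 + 10*t^4/3 + 8*t^3/3 + 2*t^2 + 2*t + 1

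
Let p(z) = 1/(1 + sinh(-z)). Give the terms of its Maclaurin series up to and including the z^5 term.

Substitute the inner expansion into the outer series and collect powers.

181*z^5/120 + 4*z^4/3 + 7*z^3/6 + z^2 + z + 1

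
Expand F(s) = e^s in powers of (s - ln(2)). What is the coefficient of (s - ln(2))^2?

Use the known series and substitute for the argument.
[(s - ln(2))^0] = 2;  [(s - ln(2))^1] = 2;  [(s - ln(2))^2] = 1.

1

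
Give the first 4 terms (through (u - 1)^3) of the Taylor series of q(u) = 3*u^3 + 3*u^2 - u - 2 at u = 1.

3*(u - 1)^3 + 12*(u - 1)^2 + 14*(u - 1) + 3

q(1) = 3
q′(1) = 14
q′′(1) = 24
q′′′(1) = 18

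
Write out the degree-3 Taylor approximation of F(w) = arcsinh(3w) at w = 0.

-9*w^3/2 + 3*w

Compute the successive derivatives at the expansion point and divide by k!.
F(0) = 0
F′(0) = 3
F′′(0) = 0
F′′′(0) = -27
Dividing each by k! gives the coefficients c_0, ..., c_3.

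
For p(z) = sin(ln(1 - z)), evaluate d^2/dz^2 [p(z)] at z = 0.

-1

Let u equal the inner series; expand the outer function in u and truncate.
The coefficient of z^2 in the expansion is -1/2, so p′′(0) = 2! * (-1/2) = -1.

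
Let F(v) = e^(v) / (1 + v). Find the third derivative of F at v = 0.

Write out both Maclaurin series and multiply, keeping only the needed powers.
The coefficient of v^3 in the expansion is -1/3, so F′′′(0) = 3! * (-1/3) = -2.

-2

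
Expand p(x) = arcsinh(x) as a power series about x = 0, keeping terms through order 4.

p(0) = 0
p′(0) = 1
p′′(0) = 0
p′′′(0) = -1
p^(4)(0) = 0

-x^3/6 + x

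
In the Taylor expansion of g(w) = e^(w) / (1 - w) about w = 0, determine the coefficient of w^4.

65/24

Expand 1/(denominator) as a geometric series and multiply by the numerator's series.
g(0) = 1
g′(0) = 2
g′′(0) = 5
g′′′(0) = 16
g^(4)(0) = 65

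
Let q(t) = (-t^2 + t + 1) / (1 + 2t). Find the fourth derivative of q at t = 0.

Multiply each power in the prefactor through the base expansion.
The coefficient of t^4 in the expansion is 4, so q^(4)(0) = 4! * (4) = 96.

96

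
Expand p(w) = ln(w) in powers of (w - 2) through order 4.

-(w - 2)^4/64 + (w - 2)^3/24 - (w - 2)^2/8 + (w - 2)/2 + ln(2)

p(2) = ln(2)
p′(2) = 1/2
p′′(2) = -1/4
p′′′(2) = 1/4
p^(4)(2) = -3/8
The Taylor polynomial is Σ p^(k)(2)/k! · (w - 2)^k.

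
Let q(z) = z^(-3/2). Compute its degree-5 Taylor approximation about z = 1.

-693*(z - 1)^5/256 + 315*(z - 1)^4/128 - 35*(z - 1)^3/16 + 15*(z - 1)^2/8 - 3*(z - 1)/2 + 1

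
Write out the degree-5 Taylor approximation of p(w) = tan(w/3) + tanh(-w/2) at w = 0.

-211*w^5/58320 + 35*w^3/648 - w/6

Expand each term separately and add.
p(0) = 0
p′(0) = -1/6
p′′(0) = 0
p′′′(0) = 35/108
p^(4)(0) = 0
p^(5)(0) = -211/486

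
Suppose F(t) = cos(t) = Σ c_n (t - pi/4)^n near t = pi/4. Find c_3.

F(pi/4) = sqrt(2)/2
F′(pi/4) = -sqrt(2)/2
F′′(pi/4) = -sqrt(2)/2
F′′′(pi/4) = sqrt(2)/2

sqrt(2)/12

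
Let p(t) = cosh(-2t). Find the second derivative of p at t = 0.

4

From the series, [t^2] p = 2; multiply by 2! = 2 to get 4.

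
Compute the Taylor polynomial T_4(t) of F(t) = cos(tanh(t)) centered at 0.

Let u equal the inner series; expand the outer function in u and truncate.

3*t^4/8 - t^2/2 + 1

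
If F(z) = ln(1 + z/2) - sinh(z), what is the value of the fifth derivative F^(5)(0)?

Add the two expansions coefficient-wise.
The coefficient of z^5 in the expansion is -1/480, so F^(5)(0) = 5! * (-1/480) = -1/4.

-1/4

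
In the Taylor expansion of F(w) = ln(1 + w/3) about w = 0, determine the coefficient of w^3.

[w^0] = 0;  [w^1] = 1/3;  [w^2] = -1/18;  [w^3] = 1/81.
So c_3 = F′′′(0)/3! = 1/81.

1/81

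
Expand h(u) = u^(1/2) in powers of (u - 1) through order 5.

7*(u - 1)^5/256 - 5*(u - 1)^4/128 + (u - 1)^3/16 - (u - 1)^2/8 + (u - 1)/2 + 1

h(1) = 1
h′(1) = 1/2
h′′(1) = -1/4
h′′′(1) = 3/8
h^(4)(1) = -15/16
h^(5)(1) = 105/32
Then c_k = h^(k)(1)/k! gives each Taylor coefficient.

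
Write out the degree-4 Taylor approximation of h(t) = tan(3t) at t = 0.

9*t^3 + 3*t

h(0) = 0
h′(0) = 3
h′′(0) = 0
h′′′(0) = 54
h^(4)(0) = 0
Dividing each by k! gives the coefficients c_0, ..., c_4.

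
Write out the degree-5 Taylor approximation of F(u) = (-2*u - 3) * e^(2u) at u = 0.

-32*u^5/15 - 14*u^4/3 - 8*u^3 - 10*u^2 - 8*u - 3

Multiply each power in the prefactor through the base expansion.
F(0) = -3
F′(0) = -8
F′′(0) = -20
F′′′(0) = -48
F^(4)(0) = -112
F^(5)(0) = -256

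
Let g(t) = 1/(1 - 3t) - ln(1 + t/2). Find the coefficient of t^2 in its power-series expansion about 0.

Combine the two series term by term.
g(0) = 1
g′(0) = 5/2
g′′(0) = 73/4
So c_2 = g′′(0)/2! = 73/8.

73/8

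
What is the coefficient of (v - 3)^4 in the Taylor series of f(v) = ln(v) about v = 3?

-1/324

Apply the Taylor formula c_k = f^(k)(a)/k!.
f(3) = ln(3)
f′(3) = 1/3
f′′(3) = -1/9
f′′′(3) = 2/27
f^(4)(3) = -2/27
So c_4 = f^(4)(3)/4! = -1/324.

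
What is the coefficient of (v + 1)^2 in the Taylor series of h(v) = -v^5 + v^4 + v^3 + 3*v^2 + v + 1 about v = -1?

h(-1) = 4
h′(-1) = -11
h′′(-1) = 32
The Taylor polynomial is Σ h^(k)(-1)/k! · (v + 1)^k.

16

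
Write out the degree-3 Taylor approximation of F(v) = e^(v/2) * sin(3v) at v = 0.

Expand each factor separately, then convolve coefficients.
F(0) = 0
F′(0) = 3
F′′(0) = 3
F′′′(0) = -99/4

-33*v^3/8 + 3*v^2/2 + 3*v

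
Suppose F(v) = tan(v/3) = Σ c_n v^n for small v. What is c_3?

1/81

F(0) = 0
F′(0) = 1/3
F′′(0) = 0
F′′′(0) = 2/27
Dividing each by k! gives the coefficients c_0, ..., c_3.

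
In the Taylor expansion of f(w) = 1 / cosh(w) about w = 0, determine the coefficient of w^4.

5/24

Write the quotient as an unknown series and match coefficients against numerator = denominator · series.
f(0) = 1
f′(0) = 0
f′′(0) = -1
f′′′(0) = 0
f^(4)(0) = 5
So c_4 = f^(4)(0)/4! = 5/24.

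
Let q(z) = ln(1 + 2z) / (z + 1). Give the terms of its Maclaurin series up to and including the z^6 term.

Use 1/(1 - r) = Σ r^k on the denominator, then take the Cauchy product.
[z^0] = 0;  [z^1] = 2;  [z^2] = -4;  [z^3] = 20/3;  [z^4] = -32/3;  [z^5] = 256/15;  [z^6] = -416/15.

-416*z^6/15 + 256*z^5/15 - 32*z^4/3 + 20*z^3/3 - 4*z^2 + 2*z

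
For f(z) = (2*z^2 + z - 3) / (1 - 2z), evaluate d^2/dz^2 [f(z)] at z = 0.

-16

Shift and add copies of the series according to the polynomial's terms.
The coefficient of z^2 in the expansion is -8, so f′′(0) = 2! * (-8) = -16.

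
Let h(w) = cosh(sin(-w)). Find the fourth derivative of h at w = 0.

-3

Let u equal the inner series; expand the outer function in u and truncate.
The coefficient of w^4 in the expansion is -1/8, so h^(4)(0) = 4! * (-1/8) = -3.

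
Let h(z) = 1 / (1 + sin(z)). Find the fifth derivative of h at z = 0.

-61

Expand as Σ (-1)^k u^k with u equal to the inner function's series.
The coefficient of z^5 in the expansion is -61/120, so h^(5)(0) = 5! * (-61/120) = -61.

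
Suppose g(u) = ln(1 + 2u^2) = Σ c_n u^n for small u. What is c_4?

-2

Use the known series and substitute for the argument.
g(0) = 0
g′(0) = 0
g′′(0) = 4
g′′′(0) = 0
g^(4)(0) = -48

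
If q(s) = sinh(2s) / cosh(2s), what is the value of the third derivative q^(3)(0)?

-16

Invert the denominator's series and multiply.
From the series, [s^3] q = -8/3; multiply by 3! = 6 to get -16.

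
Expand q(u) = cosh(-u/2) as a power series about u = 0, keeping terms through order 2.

u^2/8 + 1

Use the known series and substitute for the argument.
q(0) = 1
q′(0) = 0
q′′(0) = 1/4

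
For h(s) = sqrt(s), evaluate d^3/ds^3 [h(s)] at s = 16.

Compute the successive derivatives at the expansion point and divide by k!.
The coefficient of (s - 16)^3 in the expansion is 1/16384, so h′′′(16) = 3! * (1/16384) = 3/8192.

3/8192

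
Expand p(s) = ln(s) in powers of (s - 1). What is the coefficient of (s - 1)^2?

p(1) = 0
p′(1) = 1
p′′(1) = -1

-1/2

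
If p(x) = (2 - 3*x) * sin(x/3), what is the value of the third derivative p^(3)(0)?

Distribute the polynomial across the series and collect like powers.
From the series, [x^3] p = -1/81; multiply by 3! = 6 to get -2/27.

-2/27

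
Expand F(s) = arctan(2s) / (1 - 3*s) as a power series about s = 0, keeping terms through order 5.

722*s^5/5 + 46*s^4 + 46*s^3/3 + 6*s^2 + 2*s

Expand 1/(denominator) as a geometric series and multiply by the numerator's series.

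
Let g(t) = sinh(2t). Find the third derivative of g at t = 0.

8

Differentiate repeatedly and evaluate at the center.
The coefficient of t^3 in the expansion is 4/3, so g′′′(0) = 3! * (4/3) = 8.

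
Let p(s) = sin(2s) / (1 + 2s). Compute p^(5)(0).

3232

Take the Cauchy product of the two expansions.
From the series, [s^5] p = 404/15; multiply by 5! = 120 to get 3232.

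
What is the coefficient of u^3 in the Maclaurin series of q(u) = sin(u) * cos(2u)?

Take the Cauchy product of the two expansions.
q(0) = 0
q′(0) = 1
q′′(0) = 0
q′′′(0) = -13
Then c_k = q^(k)(0)/k! gives each Taylor coefficient.

-13/6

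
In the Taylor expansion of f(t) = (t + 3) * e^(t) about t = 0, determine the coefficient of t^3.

1

Multiply each power in the prefactor through the base expansion.
f(0) = 3
f′(0) = 4
f′′(0) = 5
f′′′(0) = 6
So c_3 = f′′′(0)/3! = 1.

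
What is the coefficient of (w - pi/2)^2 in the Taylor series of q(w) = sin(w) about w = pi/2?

q(pi/2) = 1
q′(pi/2) = 0
q′′(pi/2) = -1

-1/2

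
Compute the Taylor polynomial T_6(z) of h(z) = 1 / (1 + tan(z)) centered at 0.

Use the geometric series for the reciprocal, then substitute.

122*z^6/45 - 32*z^5/15 + 5*z^4/3 - 4*z^3/3 + z^2 - z + 1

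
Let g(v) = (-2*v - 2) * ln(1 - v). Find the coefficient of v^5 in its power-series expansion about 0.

9/10

Multiply each power in the prefactor through the base expansion.
g(0) = 0
g′(0) = 2
g′′(0) = 6
g′′′(0) = 10
g^(4)(0) = 28
g^(5)(0) = 108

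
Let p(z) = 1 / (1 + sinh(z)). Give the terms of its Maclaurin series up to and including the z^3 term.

-7*z^3/6 + z^2 - z + 1

Use the geometric series for the reciprocal, then substitute.
[z^0] = 1;  [z^1] = -1;  [z^2] = 1;  [z^3] = -7/6.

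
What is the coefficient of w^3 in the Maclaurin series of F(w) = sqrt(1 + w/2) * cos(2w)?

-63/128

Write out both Maclaurin series and multiply, keeping only the needed powers.
[w^0] = 1;  [w^1] = 1/4;  [w^2] = -65/32;  [w^3] = -63/128.
So c_3 = F′′′(0)/3! = -63/128.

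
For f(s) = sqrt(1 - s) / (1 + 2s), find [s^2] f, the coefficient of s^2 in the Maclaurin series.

39/8

Write out both Maclaurin series and multiply, keeping only the needed powers.
So c_2 = f′′(0)/2! = 39/8.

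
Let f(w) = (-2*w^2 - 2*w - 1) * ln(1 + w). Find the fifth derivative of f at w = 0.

Distribute the polynomial across the series and collect like powers.
The coefficient of w^5 in the expansion is -11/30, so f^(5)(0) = 5! * (-11/30) = -44.

-44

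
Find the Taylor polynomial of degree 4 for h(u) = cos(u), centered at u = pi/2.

Compute the successive derivatives at the expansion point and divide by k!.
[(u - pi/2)^0] = 0;  [(u - pi/2)^1] = -1;  [(u - pi/2)^2] = 0;  [(u - pi/2)^3] = 1/6;  [(u - pi/2)^4] = 0.

(u - pi/2)^3/6 - (u - pi/2)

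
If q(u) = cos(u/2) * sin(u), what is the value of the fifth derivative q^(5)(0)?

Write out both Maclaurin series and multiply, keeping only the needed powers.
From the series, [u^5] q = 61/1920; multiply by 5! = 120 to get 61/16.

61/16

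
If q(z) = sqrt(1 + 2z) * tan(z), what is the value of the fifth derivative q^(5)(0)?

-79

Expand each factor separately, then convolve coefficients.
From the series, [z^5] q = -79/120; multiply by 5! = 120 to get -79.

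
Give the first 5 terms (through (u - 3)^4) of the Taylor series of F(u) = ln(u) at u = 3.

F(3) = ln(3)
F′(3) = 1/3
F′′(3) = -1/9
F′′′(3) = 2/27
F^(4)(3) = -2/27

-(u - 3)^4/324 + (u - 3)^3/81 - (u - 3)^2/18 + (u - 3)/3 + ln(3)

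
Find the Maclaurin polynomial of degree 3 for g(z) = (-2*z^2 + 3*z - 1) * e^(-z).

11*z^3/3 - 11*z^2/2 + 4*z - 1

Multiply each power in the prefactor through the base expansion.
g(0) = -1
g′(0) = 4
g′′(0) = -11
g′′′(0) = 22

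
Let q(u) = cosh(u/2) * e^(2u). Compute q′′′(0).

19/2

Expand each factor separately, then convolve coefficients.
From the series, [u^3] q = 19/12; multiply by 3! = 6 to get 19/2.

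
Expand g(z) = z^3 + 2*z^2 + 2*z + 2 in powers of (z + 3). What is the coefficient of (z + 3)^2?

-7

g(-3) = -13
g′(-3) = 17
g′′(-3) = -14
Dividing each by k! gives the coefficients c_0, ..., c_2.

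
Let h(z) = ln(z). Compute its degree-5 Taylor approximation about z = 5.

(z - 5)^5/15625 - (z - 5)^4/2500 + (z - 5)^3/375 - (z - 5)^2/50 + (z - 5)/5 + ln(5)

Compute the successive derivatives at the expansion point and divide by k!.
h(5) = ln(5)
h′(5) = 1/5
h′′(5) = -1/25
h′′′(5) = 2/125
h^(4)(5) = -6/625
h^(5)(5) = 24/3125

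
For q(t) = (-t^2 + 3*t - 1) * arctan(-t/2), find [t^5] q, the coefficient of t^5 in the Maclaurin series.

Multiply each power in the prefactor through the base expansion.
q(0) = 0
q′(0) = 1/2
q′′(0) = -3
q′′′(0) = 11/4
q^(4)(0) = 3
q^(5)(0) = -17/4

-17/480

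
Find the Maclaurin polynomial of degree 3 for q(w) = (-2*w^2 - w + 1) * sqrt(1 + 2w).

Distribute the polynomial across the series and collect like powers.
[w^0] = 1;  [w^1] = 0;  [w^2] = -7/2;  [w^3] = -1.

-w^3 - 7*w^2/2 + 1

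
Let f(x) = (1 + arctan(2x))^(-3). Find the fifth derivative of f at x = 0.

-44544

Let u equal the inner series; expand the outer function in u and truncate.
From the series, [x^5] f = -1856/5; multiply by 5! = 120 to get -44544.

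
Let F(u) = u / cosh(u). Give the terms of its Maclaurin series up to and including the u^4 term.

-u^3/2 + u

Write the quotient as an unknown series and match coefficients against numerator = denominator · series.
F(0) = 0
F′(0) = 1
F′′(0) = 0
F′′′(0) = -3
F^(4)(0) = 0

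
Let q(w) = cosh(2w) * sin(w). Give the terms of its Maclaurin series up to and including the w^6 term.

Multiply the two series term by term and collect like powers.
q(0) = 0
q′(0) = 1
q′′(0) = 0
q′′′(0) = 11
q^(4)(0) = 0
q^(5)(0) = 41
q^(6)(0) = 0

41*w^5/120 + 11*w^3/6 + w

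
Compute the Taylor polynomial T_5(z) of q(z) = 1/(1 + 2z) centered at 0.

[z^0] = 1;  [z^1] = -2;  [z^2] = 4;  [z^3] = -8;  [z^4] = 16;  [z^5] = -32.

-32*z^5 + 16*z^4 - 8*z^3 + 4*z^2 - 2*z + 1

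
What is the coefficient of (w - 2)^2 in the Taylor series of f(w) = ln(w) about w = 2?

Apply the Taylor formula c_k = f^(k)(a)/k!.
f(2) = ln(2)
f′(2) = 1/2
f′′(2) = -1/4
Dividing each by k! gives the coefficients c_0, ..., c_2.

-1/8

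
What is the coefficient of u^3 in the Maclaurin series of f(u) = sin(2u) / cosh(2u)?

-16/3

Write the quotient as an unknown series and match coefficients against numerator = denominator · series.
f(0) = 0
f′(0) = 2
f′′(0) = 0
f′′′(0) = -32
Then c_k = f^(k)(0)/k! gives each Taylor coefficient.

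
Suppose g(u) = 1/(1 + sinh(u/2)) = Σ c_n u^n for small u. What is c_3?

-7/48

Plug the Maclaurin series of the inner function into that of the outer and collect terms.
g(0) = 1
g′(0) = -1/2
g′′(0) = 1/2
g′′′(0) = -7/8
So c_3 = g′′′(0)/3! = -7/48.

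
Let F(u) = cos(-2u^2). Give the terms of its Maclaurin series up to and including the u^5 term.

[u^0] = 1;  [u^1] = 0;  [u^2] = 0;  [u^3] = 0;  [u^4] = -2;  [u^5] = 0.

1 - 2*u^4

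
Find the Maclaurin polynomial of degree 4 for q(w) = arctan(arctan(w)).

Plug the Maclaurin series of the inner function into that of the outer and collect terms.
q(0) = 0
q′(0) = 1
q′′(0) = 0
q′′′(0) = -4
q^(4)(0) = 0
Dividing each by k! gives the coefficients c_0, ..., c_4.

-2*w^3/3 + w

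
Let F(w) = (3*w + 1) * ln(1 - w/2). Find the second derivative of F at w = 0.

-13/4

Multiply each power in the prefactor through the base expansion.
From the series, [w^2] F = -13/8; multiply by 2! = 2 to get -13/4.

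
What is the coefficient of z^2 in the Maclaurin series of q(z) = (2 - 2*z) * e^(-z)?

3

Shift and add copies of the series according to the polynomial's terms.
q(0) = 2
q′(0) = -4
q′′(0) = 6
Then c_k = q^(k)(0)/k! gives each Taylor coefficient.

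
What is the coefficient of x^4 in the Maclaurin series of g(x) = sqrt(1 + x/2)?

g(0) = 1
g′(0) = 1/4
g′′(0) = -1/16
g′′′(0) = 3/64
g^(4)(0) = -15/256
So c_4 = g^(4)(0)/4! = -5/2048.

-5/2048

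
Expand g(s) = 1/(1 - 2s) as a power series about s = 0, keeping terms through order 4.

16*s^4 + 8*s^3 + 4*s^2 + 2*s + 1

[s^0] = 1;  [s^1] = 2;  [s^2] = 4;  [s^3] = 8;  [s^4] = 16.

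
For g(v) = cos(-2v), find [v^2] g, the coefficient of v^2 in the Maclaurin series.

-2

Differentiate repeatedly and evaluate at the center.
[v^0] = 1;  [v^1] = 0;  [v^2] = -2.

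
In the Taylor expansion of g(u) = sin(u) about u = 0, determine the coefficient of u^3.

-1/6

[u^0] = 0;  [u^1] = 1;  [u^2] = 0;  [u^3] = -1/6.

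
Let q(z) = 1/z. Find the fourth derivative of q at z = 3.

Compute the successive derivatives at the expansion point and divide by k!.
The coefficient of (z - 3)^4 in the expansion is 1/243, so q^(4)(3) = 4! * (1/243) = 8/81.

8/81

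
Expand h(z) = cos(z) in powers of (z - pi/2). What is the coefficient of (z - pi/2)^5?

[(z - pi/2)^0] = 0;  [(z - pi/2)^1] = -1;  [(z - pi/2)^2] = 0;  [(z - pi/2)^3] = 1/6;  [(z - pi/2)^4] = 0;  [(z - pi/2)^5] = -1/120.

-1/120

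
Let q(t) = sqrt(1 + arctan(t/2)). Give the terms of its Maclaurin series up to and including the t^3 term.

-5*t^3/384 - t^2/32 + t/4 + 1

Let u equal the inner series; expand the outer function in u and truncate.
q(0) = 1
q′(0) = 1/4
q′′(0) = -1/16
q′′′(0) = -5/64
Dividing each by k! gives the coefficients c_0, ..., c_3.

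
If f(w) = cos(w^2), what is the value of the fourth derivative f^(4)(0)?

-12

Differentiate repeatedly and evaluate at the center.
From the series, [w^4] f = -1/2; multiply by 4! = 24 to get -12.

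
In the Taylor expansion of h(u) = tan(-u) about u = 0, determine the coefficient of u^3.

-1/3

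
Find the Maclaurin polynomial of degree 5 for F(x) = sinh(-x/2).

-x^5/3840 - x^3/48 - x/2

[x^0] = 0;  [x^1] = -1/2;  [x^2] = 0;  [x^3] = -1/48;  [x^4] = 0;  [x^5] = -1/3840.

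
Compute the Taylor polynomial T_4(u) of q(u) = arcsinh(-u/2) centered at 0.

q(0) = 0
q′(0) = -1/2
q′′(0) = 0
q′′′(0) = 1/8
q^(4)(0) = 0

u^3/48 - u/2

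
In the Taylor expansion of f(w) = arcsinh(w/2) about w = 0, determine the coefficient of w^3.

-1/48

f(0) = 0
f′(0) = 1/2
f′′(0) = 0
f′′′(0) = -1/8
Then c_k = f^(k)(0)/k! gives each Taylor coefficient.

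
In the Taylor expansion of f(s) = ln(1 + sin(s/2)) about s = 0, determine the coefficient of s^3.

1/48

Let u equal the inner series; expand the outer function in u and truncate.
[s^0] = 0;  [s^1] = 1/2;  [s^2] = -1/8;  [s^3] = 1/48.
So c_3 = f′′′(0)/3! = 1/48.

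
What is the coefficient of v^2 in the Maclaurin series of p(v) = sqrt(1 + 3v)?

-9/8

Differentiate repeatedly and evaluate at the center.
p(0) = 1
p′(0) = 3/2
p′′(0) = -9/4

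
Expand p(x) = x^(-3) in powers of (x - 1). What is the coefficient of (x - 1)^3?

-10

Use the known series and substitute for the argument.
[(x - 1)^0] = 1;  [(x - 1)^1] = -3;  [(x - 1)^2] = 6;  [(x - 1)^3] = -10.
So c_3 = p′′′(1)/3! = -10.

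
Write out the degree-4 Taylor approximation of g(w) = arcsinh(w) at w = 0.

g(0) = 0
g′(0) = 1
g′′(0) = 0
g′′′(0) = -1
g^(4)(0) = 0
Dividing each by k! gives the coefficients c_0, ..., c_4.

-w^3/6 + w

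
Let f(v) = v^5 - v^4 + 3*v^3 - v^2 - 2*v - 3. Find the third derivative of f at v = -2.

From the series, [(v + 2)^3] f = 51; multiply by 3! = 6 to get 306.

306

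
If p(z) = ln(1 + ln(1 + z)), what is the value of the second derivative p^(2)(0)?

Compose series: expand the inner function first, then feed it into the outer expansion.
From the series, [z^2] p = -1; multiply by 2! = 2 to get -2.

-2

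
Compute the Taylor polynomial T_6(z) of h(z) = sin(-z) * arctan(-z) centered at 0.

Write out both Maclaurin series and multiply, keeping only the needed powers.
[z^0] = 0;  [z^1] = 0;  [z^2] = 1;  [z^3] = 0;  [z^4] = -1/2;  [z^5] = 0;  [z^6] = 19/72.

19*z^6/72 - z^4/2 + z^2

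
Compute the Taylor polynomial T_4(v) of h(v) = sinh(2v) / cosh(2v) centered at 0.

Write the quotient as an unknown series and match coefficients against numerator = denominator · series.
[v^0] = 0;  [v^1] = 2;  [v^2] = 0;  [v^3] = -8/3;  [v^4] = 0.

-8*v^3/3 + 2*v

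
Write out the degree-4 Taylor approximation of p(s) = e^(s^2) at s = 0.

s^4/2 + s^2 + 1

Apply the Taylor formula c_k = f^(k)(a)/k!.
p(0) = 1
p′(0) = 0
p′′(0) = 2
p′′′(0) = 0
p^(4)(0) = 12
Dividing each by k! gives the coefficients c_0, ..., c_4.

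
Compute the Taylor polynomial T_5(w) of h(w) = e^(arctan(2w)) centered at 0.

4*w^5/3 - 14*w^4/3 - 4*w^3/3 + 2*w^2 + 2*w + 1

Plug the Maclaurin series of the inner function into that of the outer and collect terms.
h(0) = 1
h′(0) = 2
h′′(0) = 4
h′′′(0) = -8
h^(4)(0) = -112
h^(5)(0) = 160
The Taylor polynomial is Σ h^(k)(0)/k! · w^k.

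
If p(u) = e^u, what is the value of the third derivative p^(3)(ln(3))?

From the series, [(u - ln(3))^3] p = 1/2; multiply by 3! = 6 to get 3.

3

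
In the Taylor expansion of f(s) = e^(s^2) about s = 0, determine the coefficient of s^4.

[s^0] = 1;  [s^1] = 0;  [s^2] = 1;  [s^3] = 0;  [s^4] = 1/2.

1/2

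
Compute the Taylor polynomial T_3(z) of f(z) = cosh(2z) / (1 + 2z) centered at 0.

Write out both Maclaurin series and multiply, keeping only the needed powers.
[z^0] = 1;  [z^1] = -2;  [z^2] = 6;  [z^3] = -12.

-12*z^3 + 6*z^2 - 2*z + 1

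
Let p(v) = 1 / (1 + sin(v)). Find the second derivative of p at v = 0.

Write 1/(1+u) = 1 - u + u^2 - u^3 + ... and substitute the series for u.
The coefficient of v^2 in the expansion is 1, so p′′(0) = 2! * (1) = 2.

2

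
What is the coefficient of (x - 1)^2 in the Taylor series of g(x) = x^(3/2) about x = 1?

3/8

g(1) = 1
g′(1) = 3/2
g′′(1) = 3/4
So c_2 = g′′(1)/2! = 3/8.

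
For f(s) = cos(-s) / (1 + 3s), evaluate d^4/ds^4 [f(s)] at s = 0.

1837

Take the Cauchy product of the two expansions.
The coefficient of s^4 in the expansion is 1837/24, so f^(4)(0) = 4! * (1837/24) = 1837.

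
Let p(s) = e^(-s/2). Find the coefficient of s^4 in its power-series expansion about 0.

Differentiate repeatedly and evaluate at the center.
[s^0] = 1;  [s^1] = -1/2;  [s^2] = 1/8;  [s^3] = -1/48;  [s^4] = 1/384.
So c_4 = p^(4)(0)/4! = 1/384.

1/384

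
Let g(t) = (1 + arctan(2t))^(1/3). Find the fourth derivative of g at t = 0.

1024/81

Plug the Maclaurin series of the inner function into that of the outer and collect terms.
From the series, [t^4] g = 128/243; multiply by 4! = 24 to get 1024/81.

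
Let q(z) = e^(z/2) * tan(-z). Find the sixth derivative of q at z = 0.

Take the Cauchy product of the two expansions.
From the series, [z^6] q = -851/11520; multiply by 6! = 720 to get -851/16.

-851/16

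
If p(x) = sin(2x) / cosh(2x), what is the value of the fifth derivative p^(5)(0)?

Write the quotient as an unknown series and match coefficients against numerator = denominator · series.
From the series, [x^5] p = 48/5; multiply by 5! = 120 to get 1152.

1152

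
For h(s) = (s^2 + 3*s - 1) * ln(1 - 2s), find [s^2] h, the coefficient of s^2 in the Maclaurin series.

Shift and add copies of the series according to the polynomial's terms.

-4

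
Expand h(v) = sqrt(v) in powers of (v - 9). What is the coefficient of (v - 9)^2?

-1/216

h(9) = 3
h′(9) = 1/6
h′′(9) = -1/108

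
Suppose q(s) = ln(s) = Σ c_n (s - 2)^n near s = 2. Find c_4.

-1/64

Use the known series and substitute for the argument.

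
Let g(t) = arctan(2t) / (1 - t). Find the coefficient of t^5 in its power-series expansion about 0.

Expand 1/(denominator) as a geometric series and multiply by the numerator's series.
[t^0] = 0;  [t^1] = 2;  [t^2] = 2;  [t^3] = -2/3;  [t^4] = -2/3;  [t^5] = 86/15.
So c_5 = g^(5)(0)/5! = 86/15.

86/15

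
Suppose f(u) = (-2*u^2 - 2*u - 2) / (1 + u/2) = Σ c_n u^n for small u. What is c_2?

-3/2

Distribute the polynomial across the series and collect like powers.
So c_2 = f′′(0)/2! = -3/2.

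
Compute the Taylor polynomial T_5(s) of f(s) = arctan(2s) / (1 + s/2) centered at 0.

Take the Cauchy product of the two expansions.
f(0) = 0
f′(0) = 2
f′′(0) = -2
f′′′(0) = -13
f^(4)(0) = 26
f^(5)(0) = 703

703*s^5/120 + 13*s^4/12 - 13*s^3/6 - s^2 + 2*s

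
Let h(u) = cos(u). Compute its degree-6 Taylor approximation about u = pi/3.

h(pi/3) = 1/2
h′(pi/3) = -sqrt(3)/2
h′′(pi/3) = -1/2
h′′′(pi/3) = sqrt(3)/2
h^(4)(pi/3) = 1/2
h^(5)(pi/3) = -sqrt(3)/2
h^(6)(pi/3) = -1/2

-(u - pi/3)^6/1440 - sqrt(3)*(u - pi/3)^5/240 + (u - pi/3)^4/48 + sqrt(3)*(u - pi/3)^3/12 - (u - pi/3)^2/4 - sqrt(3)*(u - pi/3)/2 + 1/2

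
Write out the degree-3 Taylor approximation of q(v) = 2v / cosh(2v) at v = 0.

-4*v^3 + 2*v

Divide the numerator series by the denominator series (power-series long division).
[v^0] = 0;  [v^1] = 2;  [v^2] = 0;  [v^3] = -4.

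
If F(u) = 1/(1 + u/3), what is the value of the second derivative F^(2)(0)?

2/9

From the series, [u^2] F = 1/9; multiply by 2! = 2 to get 2/9.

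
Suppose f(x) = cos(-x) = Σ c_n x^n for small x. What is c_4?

Compute the successive derivatives at the expansion point and divide by k!.
f(0) = 1
f′(0) = 0
f′′(0) = -1
f′′′(0) = 0
f^(4)(0) = 1
So c_4 = f^(4)(0)/4! = 1/24.

1/24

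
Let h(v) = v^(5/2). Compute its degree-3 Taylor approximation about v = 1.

5*(v - 1)^3/16 + 15*(v - 1)^2/8 + 5*(v - 1)/2 + 1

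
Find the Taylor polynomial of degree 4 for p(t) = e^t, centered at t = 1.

e*(t - 1)^4/24 + e*(t - 1)^3/6 + e*(t - 1)^2/2 + e*(t - 1) + e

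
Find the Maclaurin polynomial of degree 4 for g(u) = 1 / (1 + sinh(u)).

4*u^4/3 - 7*u^3/6 + u^2 - u + 1

Write 1/(1+u) = 1 - u + u^2 - u^3 + ... and substitute the series for u.
g(0) = 1
g′(0) = -1
g′′(0) = 2
g′′′(0) = -7
g^(4)(0) = 32
The Taylor polynomial is Σ g^(k)(0)/k! · u^k.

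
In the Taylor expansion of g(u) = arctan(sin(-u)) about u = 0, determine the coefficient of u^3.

1/2

Compose series: expand the inner function first, then feed it into the outer expansion.
g(0) = 0
g′(0) = -1
g′′(0) = 0
g′′′(0) = 3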